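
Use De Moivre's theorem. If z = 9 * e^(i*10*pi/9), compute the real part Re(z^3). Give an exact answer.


Step 1: By De Moivre's theorem, z^3 = 9^3 * e^(i*3*10*pi/9) = 729 * (cos(10*pi/3) + i*sin(10*pi/3))
Step 2: |z|^3 = 9^3 = 729
Step 3: Reduce the angle mod 2*pi: 10*pi/3 - 2*pi = 4*pi/3
Step 4: cos(4*pi/3) = -1/2
Step 5: Re(z^3) = 729 * (-1/2) = -729/2

-729/2


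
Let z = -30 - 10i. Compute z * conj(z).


Step 1: conj(z) = -30 + 10i
Step 2: z * conj(z) = (-30)^2 + (-10)^2
Step 3: = 900 + 100 = 1000

1000


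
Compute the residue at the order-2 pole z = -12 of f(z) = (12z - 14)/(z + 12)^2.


Step 1: Pole of order 2 at z = -12
Step 2: Res = lim d/dz [(z + 12)^2 * f(z)] as z -> -12
Step 3: (z + 12)^2 * f(z) = 12z - 14
Step 4: d/dz[12z - 14] = 12

12


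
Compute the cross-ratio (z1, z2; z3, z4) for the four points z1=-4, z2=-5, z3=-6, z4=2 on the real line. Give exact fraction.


Step 1: (z1-z3)(z2-z4) = 2 * (-7) = -14
Step 2: (z1-z4)(z2-z3) = (-6) * 1 = -6
Step 3: Cross-ratio = 14/6 = 7/3

7/3


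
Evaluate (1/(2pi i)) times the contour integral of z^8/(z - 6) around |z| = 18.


Step 1: f(z) = z^8, a = 6 is inside |z| = 18
Step 2: By Cauchy integral formula: (1/(2pi*i)) * integral = f(a)
Step 3: f(6) = 6^8 = 1679616

1679616


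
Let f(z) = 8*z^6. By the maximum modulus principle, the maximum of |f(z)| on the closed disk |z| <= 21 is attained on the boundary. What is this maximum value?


Step 1: On |z| = 21, |f(z)| = 8 * |z|^6 = 8 * 21^6
Step 2: By maximum modulus principle, maximum is on boundary.
Step 3: Maximum = 8 * 85766121 = 686128968

686128968


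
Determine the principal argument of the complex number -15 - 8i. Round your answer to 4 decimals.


Step 1: z = -15 - 8i
Step 2: arg(z) = atan2(-8, -15)
Step 3: arg(z) = -2.6516

-2.6516


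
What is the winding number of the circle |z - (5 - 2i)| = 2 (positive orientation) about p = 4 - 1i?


Step 1: Center c = (5, -2), radius = 2
Step 2: |p - c|^2 = (-1)^2 + 1^2 = 2
Step 3: r^2 = 4
Step 4: |p-c| < r so winding number = 1

1


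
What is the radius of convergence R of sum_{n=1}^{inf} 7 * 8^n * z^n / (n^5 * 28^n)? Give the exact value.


Step 1: General term a_n = 7 * 8^n / (n^5 * 28^n)
Step 2: By the root test, |a_n|^(1/n) = 7^(1/n) * 8 / (n^(5/n) * 28) -> 8/28 as n -> infinity (since 7^(1/n) -> 1 and n^(5/n) -> 1)
Step 3: R = 1/lim|a_n|^(1/n) = 28/8 = 7/2

7/2


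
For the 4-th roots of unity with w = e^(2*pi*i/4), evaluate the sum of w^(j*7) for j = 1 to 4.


Step 1: The sum sum_{j=1}^{n} w^(k*j) equals n if n | k, else 0.
Step 2: Here n = 4, k = 7
Step 3: Does n divide k? 4 | 7 -> False
Step 4: Sum = 0

0


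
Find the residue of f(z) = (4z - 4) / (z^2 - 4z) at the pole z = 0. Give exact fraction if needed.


Step 1: Q(z) = z^2 - 4z = (z)(z - 4)
Step 2: Q'(z) = 2z - 4
Step 3: Q'(0) = -4, P(0) = -4
Step 4: Res = P(0)/Q'(0) = -4/(-4) = 1

1


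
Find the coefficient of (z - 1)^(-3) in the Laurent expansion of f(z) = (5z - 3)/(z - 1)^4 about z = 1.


Step 1: Write the numerator in powers of (z - 1): 5z - 3 = 5(z - 1) + (5*1 - 3) = 5(z - 1) + 2
Step 2: Divide by (z - 1)^4: f(z) = 2(z - 1)^(-4) + 5(z - 1)^(-3)
Step 3: This finite sum is the Laurent series of f about z = 1.
Step 4: Coefficient of (z - 1)^(-3) = coefficient of (z - 1) in the re-centred numerator = 5

5


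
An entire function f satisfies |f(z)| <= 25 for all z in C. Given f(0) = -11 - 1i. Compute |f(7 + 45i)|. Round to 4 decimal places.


Step 1: By Liouville's theorem, a bounded entire function is constant.
Step 2: f(z) = f(0) = -11 - 1i for all z.
Step 3: |f(w)| = |-11 - 1i| = sqrt(121 + 1)
Step 4: = 11.0454

11.0454


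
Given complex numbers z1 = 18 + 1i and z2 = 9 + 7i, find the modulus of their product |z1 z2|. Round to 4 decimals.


Step 1: |z1| = sqrt(18^2 + 1^2) = sqrt(325)
Step 2: |z2| = sqrt(9^2 + 7^2) = sqrt(130)
Step 3: |z1*z2| = |z1|*|z2| = sqrt(325) * sqrt(130) = sqrt(325 * 130) = sqrt(42250)
Step 4: = 205.548

205.548


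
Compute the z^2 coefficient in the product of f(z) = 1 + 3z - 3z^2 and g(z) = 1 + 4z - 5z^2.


Step 1: z^2 term in f*g comes from: (1)*(-5z^2) + (3z)*(4z) + (-3z^2)*(1)
Step 2: = -5 + 12 - 3
Step 3: = 4

4


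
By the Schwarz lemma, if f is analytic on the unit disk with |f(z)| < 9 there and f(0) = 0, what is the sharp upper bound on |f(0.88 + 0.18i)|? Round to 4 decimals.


Step 1: g = f/9 maps D -> D with g(0) = 0, so by the Schwarz lemma |g(z)| <= |z|, i.e. |f(z)| <= 9|z|; this is sharp (f(z) = 9z).
Step 2: |z0|^2 = 0.88^2 + 0.18^2 = 0.8068
Step 3: |z0| = sqrt(0.8068) = 0.89822
Step 4: Best bound = 9 * |z0| = 9 * 0.89822 = 8.084

8.084


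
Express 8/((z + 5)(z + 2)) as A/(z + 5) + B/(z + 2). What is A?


Step 1: Multiply both sides by (z + 5) and set z = -5
Step 2: A = 8 / (-5 + 2)
Step 3: A = 8 / (-3)
Step 4: A = -8/3

-8/3


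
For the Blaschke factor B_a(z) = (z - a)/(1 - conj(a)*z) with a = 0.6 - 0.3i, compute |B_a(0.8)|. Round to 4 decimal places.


Step 1: Numerator z0 - a = 0.8 - (0.6 - 0.3i) = 0.2 + 0.3i
Step 2: Denominator 1 - conj(a)*z0 = 1 - (0.6 + 0.3i)*0.8 = 0.52 - 0.24i
Step 3: |z0 - a|^2 = 0.2^2 + 0.3^2 = 0.13; |1 - conj(a)*z0|^2 = 0.52^2 + (-0.24)^2 = 0.328
Step 4: |B_a(0.8)| = sqrt(0.13 / 0.328) = sqrt(0.396341)
Step 5: = 0.6296

0.6296


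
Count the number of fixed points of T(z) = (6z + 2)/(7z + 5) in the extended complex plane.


Step 1: Fixed points satisfy T(z) = z
Step 2: 7z^2 - z - 2 = 0
Step 3: Discriminant = (-1)^2 - 4*7*(-2) = 57
Step 4: Number of fixed points = 2

2


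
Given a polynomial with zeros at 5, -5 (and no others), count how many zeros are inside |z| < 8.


Step 1: Check each root:
  z = 5: |5| = 5 < 8
  z = -5: |-5| = 5 < 8
Step 2: Count = 2

2


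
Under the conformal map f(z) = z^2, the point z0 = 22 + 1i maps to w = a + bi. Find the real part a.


Step 1: z0 = 22 + 1i
Step 2: z0^2 = 22^2 - 1^2 + 44i
Step 3: real part = 484 - 1 = 483

483


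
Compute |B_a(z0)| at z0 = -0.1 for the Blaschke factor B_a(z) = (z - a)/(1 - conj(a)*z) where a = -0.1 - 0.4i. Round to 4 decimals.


Step 1: Numerator z0 - a = -0.1 - (-0.1 - 0.4i) = 0 + 0.4i
Step 2: Denominator 1 - conj(a)*z0 = 1 - (-0.1 + 0.4i)*(-0.1) = 0.99 + 0.04i
Step 3: |z0 - a|^2 = 0^2 + 0.4^2 = 0.16; |1 - conj(a)*z0|^2 = 0.99^2 + 0.04^2 = 0.9817
Step 4: |B_a(-0.1)| = sqrt(0.16 / 0.9817) = sqrt(0.162983)
Step 5: = 0.4037

0.4037


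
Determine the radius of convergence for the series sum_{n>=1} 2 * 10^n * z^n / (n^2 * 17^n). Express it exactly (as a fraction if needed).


Step 1: General term a_n = 2 * 10^n / (n^2 * 17^n)
Step 2: By the root test, |a_n|^(1/n) = 2^(1/n) * 10 / (n^(2/n) * 17) -> 10/17 as n -> infinity (since 2^(1/n) -> 1 and n^(2/n) -> 1)
Step 3: R = 1/lim|a_n|^(1/n) = 17/10

17/10


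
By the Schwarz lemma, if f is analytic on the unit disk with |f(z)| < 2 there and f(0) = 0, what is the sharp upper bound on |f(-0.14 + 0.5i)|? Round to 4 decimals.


Step 1: g = f/2 maps D -> D with g(0) = 0, so by the Schwarz lemma |g(z)| <= |z|, i.e. |f(z)| <= 2|z|; this is sharp (f(z) = 2z).
Step 2: |z0|^2 = (-0.14)^2 + 0.5^2 = 0.2696
Step 3: |z0| = sqrt(0.2696) = 0.51923
Step 4: Best bound = 2 * |z0| = 2 * 0.51923 = 1.0385

1.0385


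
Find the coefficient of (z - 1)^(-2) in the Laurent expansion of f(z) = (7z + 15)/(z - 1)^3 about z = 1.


Step 1: Write the numerator in powers of (z - 1): 7z + 15 = 7(z - 1) + (7*1 + 15) = 7(z - 1) + 22
Step 2: Divide by (z - 1)^3: f(z) = 22(z - 1)^(-3) + 7(z - 1)^(-2)
Step 3: This finite sum is the Laurent series of f about z = 1.
Step 4: Coefficient of (z - 1)^(-2) = coefficient of (z - 1) in the re-centred numerator = 7

7


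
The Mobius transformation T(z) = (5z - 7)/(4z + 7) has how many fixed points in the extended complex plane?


Step 1: Fixed points satisfy T(z) = z
Step 2: 4z^2 + 2z + 7 = 0
Step 3: Discriminant = 2^2 - 4*4*7 = -108
Step 4: Number of fixed points = 2

2


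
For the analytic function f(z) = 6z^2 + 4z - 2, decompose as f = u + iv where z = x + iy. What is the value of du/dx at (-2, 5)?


Step 1: f(z) = 6(x+iy)^2 + 4(x+iy) - 2
Step 2: u = 6(x^2 - y^2) + 4x - 2
Step 3: u_x = 12x + 4
Step 4: At (-2, 5): u_x = -24 + 4 = -20

-20


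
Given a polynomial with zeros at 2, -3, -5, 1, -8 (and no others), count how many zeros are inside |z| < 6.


Step 1: Check each root:
  z = 2: |2| = 2 < 6
  z = -3: |-3| = 3 < 6
  z = -5: |-5| = 5 < 6
  z = 1: |1| = 1 < 6
  z = -8: |-8| = 8 >= 6
Step 2: Count = 4

4


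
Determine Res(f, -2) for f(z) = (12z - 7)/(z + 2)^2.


Step 1: Pole of order 2 at z = -2
Step 2: Res = lim d/dz [(z + 2)^2 * f(z)] as z -> -2
Step 3: (z + 2)^2 * f(z) = 12z - 7
Step 4: d/dz[12z - 7] = 12

12


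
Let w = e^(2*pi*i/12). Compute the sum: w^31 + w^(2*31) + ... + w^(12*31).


Step 1: The sum sum_{j=1}^{n} w^(k*j) equals n if n | k, else 0.
Step 2: Here n = 12, k = 31
Step 3: Does n divide k? 12 | 31 -> False
Step 4: Sum = 0

0


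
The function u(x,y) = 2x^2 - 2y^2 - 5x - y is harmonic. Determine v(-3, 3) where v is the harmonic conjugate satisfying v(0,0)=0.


Step 1: v_x = -u_y = 4y + 1
Step 2: v_y = u_x = 4x - 5
Step 3: v = 4xy + x - 5y + C
Step 4: v(0,0) = 0 => C = 0
Step 5: v(-3, 3) = -54

-54


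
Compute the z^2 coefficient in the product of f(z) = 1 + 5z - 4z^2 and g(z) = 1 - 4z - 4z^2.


Step 1: z^2 term in f*g comes from: (1)*(-4z^2) + (5z)*(-4z) + (-4z^2)*(1)
Step 2: = -4 - 20 - 4
Step 3: = -28

-28


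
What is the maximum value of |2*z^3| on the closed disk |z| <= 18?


Step 1: On |z| = 18, |f(z)| = 2 * |z|^3 = 2 * 18^3
Step 2: By maximum modulus principle, maximum is on boundary.
Step 3: Maximum = 2 * 5832 = 11664

11664


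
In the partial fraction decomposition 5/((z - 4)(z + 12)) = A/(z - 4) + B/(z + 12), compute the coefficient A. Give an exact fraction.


Step 1: Multiply both sides by (z - 4) and set z = 4
Step 2: A = 5 / (4 + 12)
Step 3: A = 5 / 16
Step 4: A = 5/16

5/16


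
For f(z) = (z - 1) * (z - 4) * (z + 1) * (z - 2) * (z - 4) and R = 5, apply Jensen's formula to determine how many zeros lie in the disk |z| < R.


Jensen's formula: (1/2pi)*integral log|f(Re^it)|dt = log|f(0)| + sum_{|a_k|<R} log(R/|a_k|)
Step 1: f(0) = (-1) * (-4) * 1 * (-2) * (-4) = 32
Step 2: log|f(0)| = log|1| + log|4| + log|-1| + log|2| + log|4| = 3.4657
Step 3: Zeros inside |z| < 5: 1, 4, -1, 2, 4
Step 4: Jensen sum = log(5/1) + log(5/4) + log(5/1) + log(5/2) + log(5/4) = 4.5815
Step 5: n(R) = number of terms in the Jensen sum = count of zeros inside |z| < 5 = 5

5


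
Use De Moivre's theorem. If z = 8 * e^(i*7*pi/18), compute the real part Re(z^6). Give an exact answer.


Step 1: By De Moivre's theorem, z^6 = 8^6 * e^(i*6*7*pi/18) = 262144 * (cos(7*pi/3) + i*sin(7*pi/3))
Step 2: |z|^6 = 8^6 = 262144
Step 3: Reduce the angle mod 2*pi: 7*pi/3 - 2*pi = pi/3
Step 4: cos(pi/3) = 1/2
Step 5: Re(z^6) = 262144 * 1/2 = 131072

131072


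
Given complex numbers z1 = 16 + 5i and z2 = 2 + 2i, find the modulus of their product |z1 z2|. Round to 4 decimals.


Step 1: |z1| = sqrt(16^2 + 5^2) = sqrt(281)
Step 2: |z2| = sqrt(2^2 + 2^2) = sqrt(8)
Step 3: |z1*z2| = |z1|*|z2| = sqrt(281) * sqrt(8) = sqrt(281 * 8) = sqrt(2248)
Step 4: = 47.4131

47.4131


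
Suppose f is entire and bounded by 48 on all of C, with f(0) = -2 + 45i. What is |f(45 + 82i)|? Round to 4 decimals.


Step 1: By Liouville's theorem, a bounded entire function is constant.
Step 2: f(z) = f(0) = -2 + 45i for all z.
Step 3: |f(w)| = |-2 + 45i| = sqrt(4 + 2025)
Step 4: = 45.0444

45.0444


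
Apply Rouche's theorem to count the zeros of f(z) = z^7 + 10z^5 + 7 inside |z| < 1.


Step 1: On |z| = 1 the three terms have sizes |z^7| = 1^7 = 1, |10z^5| = 10*1^5 = 10, |7| = 7
Step 2: The dominant term is g(z) = 10z^5; let h(z) = z^7 + 7 so f = g + h
Step 3: On |z| = 1: |g| = 10 and |h| <= 1 + 7 = 8
Step 4: Since 10 > 8, |h| < |g| on |z| = 1, so by Rouche f has the same number of zeros as g inside |z| < 1
Step 5: g(z) = 10z^5 has 5 zeros (at the origin, multiplicity 5) inside |z| < 1. Answer = 5

5


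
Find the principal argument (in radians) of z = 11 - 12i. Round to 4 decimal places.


Step 1: z = 11 - 12i
Step 2: arg(z) = atan2(-12, 11)
Step 3: arg(z) = -0.8288

-0.8288


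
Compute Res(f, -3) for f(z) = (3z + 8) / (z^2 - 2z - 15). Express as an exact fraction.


Step 1: Q(z) = z^2 - 2z - 15 = (z + 3)(z - 5)
Step 2: Q'(z) = 2z - 2
Step 3: Q'(-3) = -8, P(-3) = -1
Step 4: Res = P(-3)/Q'(-3) = -1/(-8) = 1/8

1/8


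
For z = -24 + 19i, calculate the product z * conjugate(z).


Step 1: conj(z) = -24 - 19i
Step 2: z * conj(z) = (-24)^2 + 19^2
Step 3: = 576 + 361 = 937

937


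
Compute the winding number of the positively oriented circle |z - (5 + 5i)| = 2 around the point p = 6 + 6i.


Step 1: Center c = (5, 5), radius = 2
Step 2: |p - c|^2 = 1^2 + 1^2 = 2
Step 3: r^2 = 4
Step 4: |p-c| < r so winding number = 1

1


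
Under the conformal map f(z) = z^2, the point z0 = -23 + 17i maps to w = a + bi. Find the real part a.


Step 1: z0 = -23 + 17i
Step 2: z0^2 = (-23)^2 - 17^2 - 782i
Step 3: real part = 529 - 289 = 240

240


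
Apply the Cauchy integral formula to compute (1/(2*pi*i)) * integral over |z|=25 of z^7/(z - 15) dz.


Step 1: f(z) = z^7, a = 15 is inside |z| = 25
Step 2: By Cauchy integral formula: (1/(2pi*i)) * integral = f(a)
Step 3: f(15) = 15^7 = 170859375

170859375


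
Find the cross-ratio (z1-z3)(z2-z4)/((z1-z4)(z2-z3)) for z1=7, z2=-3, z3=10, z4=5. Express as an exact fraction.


Step 1: (z1-z3)(z2-z4) = (-3) * (-8) = 24
Step 2: (z1-z4)(z2-z3) = 2 * (-13) = -26
Step 3: Cross-ratio = -24/26 = -12/13

-12/13


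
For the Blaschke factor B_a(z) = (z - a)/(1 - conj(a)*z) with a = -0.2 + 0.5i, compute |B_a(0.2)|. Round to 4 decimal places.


Step 1: Numerator z0 - a = 0.2 - (-0.2 + 0.5i) = 0.4 - 0.5i
Step 2: Denominator 1 - conj(a)*z0 = 1 - (-0.2 - 0.5i)*0.2 = 1.04 + 0.1i
Step 3: |z0 - a|^2 = 0.4^2 + (-0.5)^2 = 0.41; |1 - conj(a)*z0|^2 = 1.04^2 + 0.1^2 = 1.0916
Step 4: |B_a(0.2)| = sqrt(0.41 / 1.0916) = sqrt(0.375595)
Step 5: = 0.6129

0.6129


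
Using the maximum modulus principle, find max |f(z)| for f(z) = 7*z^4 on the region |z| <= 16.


Step 1: On |z| = 16, |f(z)| = 7 * |z|^4 = 7 * 16^4
Step 2: By maximum modulus principle, maximum is on boundary.
Step 3: Maximum = 7 * 65536 = 458752

458752


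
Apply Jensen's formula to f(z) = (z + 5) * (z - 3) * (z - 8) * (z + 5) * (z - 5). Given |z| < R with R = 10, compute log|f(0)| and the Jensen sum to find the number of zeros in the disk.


Jensen's formula: (1/2pi)*integral log|f(Re^it)|dt = log|f(0)| + sum_{|a_k|<R} log(R/|a_k|)
Step 1: f(0) = 5 * (-3) * (-8) * 5 * (-5) = -3000
Step 2: log|f(0)| = log|-5| + log|3| + log|8| + log|-5| + log|5| = 8.0064
Step 3: Zeros inside |z| < 10: -5, 3, 8, -5, 5
Step 4: Jensen sum = log(10/5) + log(10/3) + log(10/8) + log(10/5) + log(10/5) = 3.5066
Step 5: n(R) = number of terms in the Jensen sum = count of zeros inside |z| < 10 = 5

5


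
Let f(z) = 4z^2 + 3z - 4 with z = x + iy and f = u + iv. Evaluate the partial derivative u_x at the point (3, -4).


Step 1: f(z) = 4(x+iy)^2 + 3(x+iy) - 4
Step 2: u = 4(x^2 - y^2) + 3x - 4
Step 3: u_x = 8x + 3
Step 4: At (3, -4): u_x = 24 + 3 = 27

27


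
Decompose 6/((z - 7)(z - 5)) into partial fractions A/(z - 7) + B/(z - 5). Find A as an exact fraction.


Step 1: Multiply both sides by (z - 7) and set z = 7
Step 2: A = 6 / (7 - 5)
Step 3: A = 6 / 2
Step 4: A = 3

3


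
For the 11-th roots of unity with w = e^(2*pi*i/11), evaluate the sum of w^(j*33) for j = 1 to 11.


Step 1: The sum sum_{j=1}^{n} w^(k*j) equals n if n | k, else 0.
Step 2: Here n = 11, k = 33
Step 3: Does n divide k? 11 | 33 -> True
Step 4: Sum = 11

11


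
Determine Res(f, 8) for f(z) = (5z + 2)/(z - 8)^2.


Step 1: Pole of order 2 at z = 8
Step 2: Res = lim d/dz [(z - 8)^2 * f(z)] as z -> 8
Step 3: (z - 8)^2 * f(z) = 5z + 2
Step 4: d/dz[5z + 2] = 5

5


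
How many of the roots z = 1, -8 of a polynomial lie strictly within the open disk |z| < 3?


Step 1: Check each root:
  z = 1: |1| = 1 < 3
  z = -8: |-8| = 8 >= 3
Step 2: Count = 1

1


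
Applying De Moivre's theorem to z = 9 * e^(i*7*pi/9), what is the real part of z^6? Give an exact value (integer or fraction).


Step 1: By De Moivre's theorem, z^6 = 9^6 * e^(i*6*7*pi/9) = 531441 * (cos(14*pi/3) + i*sin(14*pi/3))
Step 2: |z|^6 = 9^6 = 531441
Step 3: Reduce the angle mod 2*pi: 14*pi/3 - 4*pi = 2*pi/3
Step 4: cos(2*pi/3) = -1/2
Step 5: Re(z^6) = 531441 * (-1/2) = -531441/2

-531441/2


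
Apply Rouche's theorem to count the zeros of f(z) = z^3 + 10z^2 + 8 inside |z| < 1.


Step 1: On |z| = 1 the three terms have sizes |z^3| = 1^3 = 1, |10z^2| = 10*1^2 = 10, |8| = 8
Step 2: The dominant term is g(z) = 10z^2; let h(z) = z^3 + 8 so f = g + h
Step 3: On |z| = 1: |g| = 10 and |h| <= 1 + 8 = 9
Step 4: Since 10 > 9, |h| < |g| on |z| = 1, so by Rouche f has the same number of zeros as g inside |z| < 1
Step 5: g(z) = 10z^2 has 2 zeros (at the origin, multiplicity 2) inside |z| < 1. Answer = 2

2


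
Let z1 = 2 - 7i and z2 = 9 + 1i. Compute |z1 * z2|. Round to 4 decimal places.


Step 1: |z1| = sqrt(2^2 + (-7)^2) = sqrt(53)
Step 2: |z2| = sqrt(9^2 + 1^2) = sqrt(82)
Step 3: |z1*z2| = |z1|*|z2| = sqrt(53) * sqrt(82) = sqrt(53 * 82) = sqrt(4346)
Step 4: = 65.9242

65.9242


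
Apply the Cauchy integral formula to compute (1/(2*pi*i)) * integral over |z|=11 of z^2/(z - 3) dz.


Step 1: f(z) = z^2, a = 3 is inside |z| = 11
Step 2: By Cauchy integral formula: (1/(2pi*i)) * integral = f(a)
Step 3: f(3) = 3^2 = 9

9


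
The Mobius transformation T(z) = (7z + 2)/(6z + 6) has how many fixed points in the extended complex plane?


Step 1: Fixed points satisfy T(z) = z
Step 2: 6z^2 - z - 2 = 0
Step 3: Discriminant = (-1)^2 - 4*6*(-2) = 49
Step 4: Number of fixed points = 2

2


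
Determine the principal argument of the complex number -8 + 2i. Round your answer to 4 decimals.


Step 1: z = -8 + 2i
Step 2: arg(z) = atan2(2, -8)
Step 3: arg(z) = 2.8966

2.8966


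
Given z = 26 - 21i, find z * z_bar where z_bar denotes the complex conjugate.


Step 1: conj(z) = 26 + 21i
Step 2: z * conj(z) = 26^2 + (-21)^2
Step 3: = 676 + 441 = 1117

1117


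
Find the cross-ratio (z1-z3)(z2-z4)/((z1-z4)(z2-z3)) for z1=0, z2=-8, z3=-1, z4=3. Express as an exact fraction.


Step 1: (z1-z3)(z2-z4) = 1 * (-11) = -11
Step 2: (z1-z4)(z2-z3) = (-3) * (-7) = 21
Step 3: Cross-ratio = -11/21 = -11/21

-11/21


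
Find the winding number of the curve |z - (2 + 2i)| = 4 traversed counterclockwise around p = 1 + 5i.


Step 1: Center c = (2, 2), radius = 4
Step 2: |p - c|^2 = (-1)^2 + 3^2 = 10
Step 3: r^2 = 16
Step 4: |p-c| < r so winding number = 1

1


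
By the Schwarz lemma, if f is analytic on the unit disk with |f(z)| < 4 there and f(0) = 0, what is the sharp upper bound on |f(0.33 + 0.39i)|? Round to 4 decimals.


Step 1: g = f/4 maps D -> D with g(0) = 0, so by the Schwarz lemma |g(z)| <= |z|, i.e. |f(z)| <= 4|z|; this is sharp (f(z) = 4z).
Step 2: |z0|^2 = 0.33^2 + 0.39^2 = 0.261
Step 3: |z0| = sqrt(0.261) = 0.510882
Step 4: Best bound = 4 * |z0| = 4 * 0.510882 = 2.0435

2.0435


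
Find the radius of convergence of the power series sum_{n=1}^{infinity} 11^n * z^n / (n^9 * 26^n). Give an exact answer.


Step 1: General term a_n = 11^n / (n^9 * 26^n)
Step 2: By the root test, |a_n|^(1/n) = 11 / (n^(9/n) * 26) -> 11/26 as n -> infinity (since n^(9/n) -> 1)
Step 3: R = 1/lim|a_n|^(1/n) = 26/11

26/11


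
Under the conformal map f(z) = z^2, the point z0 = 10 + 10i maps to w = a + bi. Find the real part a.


Step 1: z0 = 10 + 10i
Step 2: z0^2 = 10^2 - 10^2 + 200i
Step 3: real part = 100 - 100 = 0

0


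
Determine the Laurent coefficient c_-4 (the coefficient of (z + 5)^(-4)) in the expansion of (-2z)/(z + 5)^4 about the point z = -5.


Step 1: Write the numerator in powers of (z + 5): -2z = -2(z + 5) + (-2*(-5) + 0) = -2(z + 5) + 10
Step 2: Divide by (z + 5)^4: f(z) = 10(z + 5)^(-4) - 2(z + 5)^(-3)
Step 3: This finite sum is the Laurent series of f about z = -5.
Step 4: Coefficient of (z + 5)^(-4) = -2*(-5) + 0 = 10

10


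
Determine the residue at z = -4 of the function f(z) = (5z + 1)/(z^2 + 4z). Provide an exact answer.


Step 1: Q(z) = z^2 + 4z = (z + 4)(z)
Step 2: Q'(z) = 2z + 4
Step 3: Q'(-4) = -4, P(-4) = -19
Step 4: Res = P(-4)/Q'(-4) = -19/(-4) = 19/4

19/4


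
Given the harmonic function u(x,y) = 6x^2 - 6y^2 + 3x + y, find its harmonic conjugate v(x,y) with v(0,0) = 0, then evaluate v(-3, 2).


Step 1: v_x = -u_y = 12y - 1
Step 2: v_y = u_x = 12x + 3
Step 3: v = 12xy - x + 3y + C
Step 4: v(0,0) = 0 => C = 0
Step 5: v(-3, 2) = -63

-63


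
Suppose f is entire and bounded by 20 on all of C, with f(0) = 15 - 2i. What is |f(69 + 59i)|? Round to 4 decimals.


Step 1: By Liouville's theorem, a bounded entire function is constant.
Step 2: f(z) = f(0) = 15 - 2i for all z.
Step 3: |f(w)| = |15 - 2i| = sqrt(225 + 4)
Step 4: = 15.1327

15.1327


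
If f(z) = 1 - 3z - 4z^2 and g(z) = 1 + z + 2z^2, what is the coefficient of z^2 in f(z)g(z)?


Step 1: z^2 term in f*g comes from: (1)*(2z^2) + (-3z)*(z) + (-4z^2)*(1)
Step 2: = 2 - 3 - 4
Step 3: = -5

-5


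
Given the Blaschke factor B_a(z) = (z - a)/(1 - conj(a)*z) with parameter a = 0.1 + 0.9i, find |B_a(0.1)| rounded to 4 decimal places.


Step 1: Numerator z0 - a = 0.1 - (0.1 + 0.9i) = 0 - 0.9i
Step 2: Denominator 1 - conj(a)*z0 = 1 - (0.1 - 0.9i)*0.1 = 0.99 + 0.09i
Step 3: |z0 - a|^2 = 0^2 + (-0.9)^2 = 0.81; |1 - conj(a)*z0|^2 = 0.99^2 + 0.09^2 = 0.9882
Step 4: |B_a(0.1)| = sqrt(0.81 / 0.9882) = sqrt(0.819672)
Step 5: = 0.9054

0.9054


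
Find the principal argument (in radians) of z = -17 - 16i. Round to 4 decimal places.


Step 1: z = -17 - 16i
Step 2: arg(z) = atan2(-16, -17)
Step 3: arg(z) = -2.3865

-2.3865


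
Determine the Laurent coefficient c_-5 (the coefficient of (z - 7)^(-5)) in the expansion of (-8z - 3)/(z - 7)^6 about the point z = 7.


Step 1: Write the numerator in powers of (z - 7): -8z - 3 = -8(z - 7) + (-8*7 - 3) = -8(z - 7) - 59
Step 2: Divide by (z - 7)^6: f(z) = -59(z - 7)^(-6) - 8(z - 7)^(-5)
Step 3: This finite sum is the Laurent series of f about z = 7.
Step 4: Coefficient of (z - 7)^(-5) = coefficient of (z - 7) in the re-centred numerator = -8

-8


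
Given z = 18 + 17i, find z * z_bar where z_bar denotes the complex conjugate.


Step 1: conj(z) = 18 - 17i
Step 2: z * conj(z) = 18^2 + 17^2
Step 3: = 324 + 289 = 613

613


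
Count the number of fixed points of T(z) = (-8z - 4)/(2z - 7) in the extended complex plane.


Step 1: Fixed points satisfy T(z) = z
Step 2: 2z^2 + z + 4 = 0
Step 3: Discriminant = 1^2 - 4*2*4 = -31
Step 4: Number of fixed points = 2

2


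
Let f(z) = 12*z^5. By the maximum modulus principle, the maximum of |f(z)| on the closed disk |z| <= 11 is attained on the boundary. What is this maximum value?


Step 1: On |z| = 11, |f(z)| = 12 * |z|^5 = 12 * 11^5
Step 2: By maximum modulus principle, maximum is on boundary.
Step 3: Maximum = 12 * 161051 = 1932612

1932612


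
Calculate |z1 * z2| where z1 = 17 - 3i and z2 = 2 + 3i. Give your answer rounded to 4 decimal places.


Step 1: |z1| = sqrt(17^2 + (-3)^2) = sqrt(298)
Step 2: |z2| = sqrt(2^2 + 3^2) = sqrt(13)
Step 3: |z1*z2| = |z1|*|z2| = sqrt(298) * sqrt(13) = sqrt(298 * 13) = sqrt(3874)
Step 4: = 62.2415

62.2415


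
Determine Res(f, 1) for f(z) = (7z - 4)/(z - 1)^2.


Step 1: Pole of order 2 at z = 1
Step 2: Res = lim d/dz [(z - 1)^2 * f(z)] as z -> 1
Step 3: (z - 1)^2 * f(z) = 7z - 4
Step 4: d/dz[7z - 4] = 7

7


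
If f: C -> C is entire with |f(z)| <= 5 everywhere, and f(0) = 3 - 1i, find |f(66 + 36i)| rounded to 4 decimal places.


Step 1: By Liouville's theorem, a bounded entire function is constant.
Step 2: f(z) = f(0) = 3 - 1i for all z.
Step 3: |f(w)| = |3 - 1i| = sqrt(9 + 1)
Step 4: = 3.1623

3.1623


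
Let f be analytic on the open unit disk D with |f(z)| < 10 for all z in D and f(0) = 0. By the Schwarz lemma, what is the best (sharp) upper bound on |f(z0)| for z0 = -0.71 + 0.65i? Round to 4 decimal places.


Step 1: g = f/10 maps D -> D with g(0) = 0, so by the Schwarz lemma |g(z)| <= |z|, i.e. |f(z)| <= 10|z|; this is sharp (f(z) = 10z).
Step 2: |z0|^2 = (-0.71)^2 + 0.65^2 = 0.9266
Step 3: |z0| = sqrt(0.9266) = 0.962601
Step 4: Best bound = 10 * |z0| = 10 * 0.962601 = 9.626

9.626


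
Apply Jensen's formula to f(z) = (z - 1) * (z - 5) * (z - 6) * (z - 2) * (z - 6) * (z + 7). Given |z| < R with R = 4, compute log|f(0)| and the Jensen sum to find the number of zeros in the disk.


Jensen's formula: (1/2pi)*integral log|f(Re^it)|dt = log|f(0)| + sum_{|a_k|<R} log(R/|a_k|)
Step 1: f(0) = (-1) * (-5) * (-6) * (-2) * (-6) * 7 = -2520
Step 2: log|f(0)| = log|1| + log|5| + log|6| + log|2| + log|6| + log|-7| = 7.832
Step 3: Zeros inside |z| < 4: 1, 2
Step 4: Jensen sum = log(4/1) + log(4/2) = 2.0794
Step 5: n(R) = number of terms in the Jensen sum = count of zeros inside |z| < 4 = 2

2


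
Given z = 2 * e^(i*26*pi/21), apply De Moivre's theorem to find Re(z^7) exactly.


Step 1: By De Moivre's theorem, z^7 = 2^7 * e^(i*7*26*pi/21) = 128 * (cos(26*pi/3) + i*sin(26*pi/3))
Step 2: |z|^7 = 2^7 = 128
Step 3: Reduce the angle mod 2*pi: 26*pi/3 - 8*pi = 2*pi/3
Step 4: cos(2*pi/3) = -1/2
Step 5: Re(z^7) = 128 * (-1/2) = -64

-64


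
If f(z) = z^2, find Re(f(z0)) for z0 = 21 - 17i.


Step 1: z0 = 21 - 17i
Step 2: z0^2 = 21^2 - (-17)^2 - 714i
Step 3: real part = 441 - 289 = 152

152


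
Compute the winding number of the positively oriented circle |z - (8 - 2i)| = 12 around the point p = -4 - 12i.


Step 1: Center c = (8, -2), radius = 12
Step 2: |p - c|^2 = (-12)^2 + (-10)^2 = 244
Step 3: r^2 = 144
Step 4: |p-c| > r so winding number = 0

0


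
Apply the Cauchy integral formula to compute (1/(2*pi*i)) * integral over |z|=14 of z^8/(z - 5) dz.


Step 1: f(z) = z^8, a = 5 is inside |z| = 14
Step 2: By Cauchy integral formula: (1/(2pi*i)) * integral = f(a)
Step 3: f(5) = 5^8 = 390625

390625


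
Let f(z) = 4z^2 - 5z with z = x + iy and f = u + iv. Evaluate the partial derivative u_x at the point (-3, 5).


Step 1: f(z) = 4(x+iy)^2 - 5(x+iy) + 0
Step 2: u = 4(x^2 - y^2) - 5x + 0
Step 3: u_x = 8x - 5
Step 4: At (-3, 5): u_x = -24 - 5 = -29

-29


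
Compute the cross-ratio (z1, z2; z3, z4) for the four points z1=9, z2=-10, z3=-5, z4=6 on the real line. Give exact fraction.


Step 1: (z1-z3)(z2-z4) = 14 * (-16) = -224
Step 2: (z1-z4)(z2-z3) = 3 * (-5) = -15
Step 3: Cross-ratio = 224/15 = 224/15

224/15


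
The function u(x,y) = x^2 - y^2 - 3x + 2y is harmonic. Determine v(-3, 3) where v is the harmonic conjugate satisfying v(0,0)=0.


Step 1: v_x = -u_y = 2y - 2
Step 2: v_y = u_x = 2x - 3
Step 3: v = 2xy - 2x - 3y + C
Step 4: v(0,0) = 0 => C = 0
Step 5: v(-3, 3) = -21

-21


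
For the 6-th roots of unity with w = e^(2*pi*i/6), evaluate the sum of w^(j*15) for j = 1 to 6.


Step 1: The sum sum_{j=1}^{n} w^(k*j) equals n if n | k, else 0.
Step 2: Here n = 6, k = 15
Step 3: Does n divide k? 6 | 15 -> False
Step 4: Sum = 0

0


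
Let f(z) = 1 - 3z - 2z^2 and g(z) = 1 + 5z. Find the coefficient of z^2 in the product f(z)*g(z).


Step 1: z^2 term in f*g comes from: (1)*(0) + (-3z)*(5z) + (-2z^2)*(1)
Step 2: = 0 - 15 - 2
Step 3: = -17

-17


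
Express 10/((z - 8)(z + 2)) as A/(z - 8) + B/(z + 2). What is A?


Step 1: Multiply both sides by (z - 8) and set z = 8
Step 2: A = 10 / (8 + 2)
Step 3: A = 10 / 10
Step 4: A = 1

1


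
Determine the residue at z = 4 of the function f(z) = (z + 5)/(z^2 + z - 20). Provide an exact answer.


Step 1: Q(z) = z^2 + z - 20 = (z - 4)(z + 5)
Step 2: Q'(z) = 2z + 1
Step 3: Q'(4) = 9, P(4) = 9
Step 4: Res = P(4)/Q'(4) = 9/9 = 1

1


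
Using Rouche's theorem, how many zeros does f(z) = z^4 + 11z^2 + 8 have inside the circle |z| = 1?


Step 1: On |z| = 1 the three terms have sizes |z^4| = 1^4 = 1, |11z^2| = 11*1^2 = 11, |8| = 8
Step 2: The dominant term is g(z) = 11z^2; let h(z) = z^4 + 8 so f = g + h
Step 3: On |z| = 1: |g| = 11 and |h| <= 1 + 8 = 9
Step 4: Since 11 > 9, |h| < |g| on |z| = 1, so by Rouche f has the same number of zeros as g inside |z| < 1
Step 5: g(z) = 11z^2 has 2 zeros (at the origin, multiplicity 2) inside |z| < 1. Answer = 2

2


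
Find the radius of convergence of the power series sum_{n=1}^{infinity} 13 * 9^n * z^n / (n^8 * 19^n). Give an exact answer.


Step 1: General term a_n = 13 * 9^n / (n^8 * 19^n)
Step 2: By the root test, |a_n|^(1/n) = 13^(1/n) * 9 / (n^(8/n) * 19) -> 9/19 as n -> infinity (since 13^(1/n) -> 1 and n^(8/n) -> 1)
Step 3: R = 1/lim|a_n|^(1/n) = 19/9

19/9


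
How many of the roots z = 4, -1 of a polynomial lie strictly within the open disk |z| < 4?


Step 1: Check each root:
  z = 4: |4| = 4 >= 4
  z = -1: |-1| = 1 < 4
Step 2: Count = 1

1


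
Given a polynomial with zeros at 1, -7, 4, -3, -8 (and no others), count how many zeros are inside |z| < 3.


Step 1: Check each root:
  z = 1: |1| = 1 < 3
  z = -7: |-7| = 7 >= 3
  z = 4: |4| = 4 >= 3
  z = -3: |-3| = 3 >= 3
  z = -8: |-8| = 8 >= 3
Step 2: Count = 1

1


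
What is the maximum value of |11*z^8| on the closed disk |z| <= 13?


Step 1: On |z| = 13, |f(z)| = 11 * |z|^8 = 11 * 13^8
Step 2: By maximum modulus principle, maximum is on boundary.
Step 3: Maximum = 11 * 815730721 = 8973037931

8973037931


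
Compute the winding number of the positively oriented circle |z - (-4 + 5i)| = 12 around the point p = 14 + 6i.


Step 1: Center c = (-4, 5), radius = 12
Step 2: |p - c|^2 = 18^2 + 1^2 = 325
Step 3: r^2 = 144
Step 4: |p-c| > r so winding number = 0

0


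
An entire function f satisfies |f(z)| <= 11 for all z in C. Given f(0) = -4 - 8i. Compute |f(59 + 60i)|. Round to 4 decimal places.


Step 1: By Liouville's theorem, a bounded entire function is constant.
Step 2: f(z) = f(0) = -4 - 8i for all z.
Step 3: |f(w)| = |-4 - 8i| = sqrt(16 + 64)
Step 4: = 8.9443

8.9443


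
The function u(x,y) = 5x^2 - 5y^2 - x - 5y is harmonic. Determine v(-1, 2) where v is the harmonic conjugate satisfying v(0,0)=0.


Step 1: v_x = -u_y = 10y + 5
Step 2: v_y = u_x = 10x - 1
Step 3: v = 10xy + 5x - y + C
Step 4: v(0,0) = 0 => C = 0
Step 5: v(-1, 2) = -27

-27


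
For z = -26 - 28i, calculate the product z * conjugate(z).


Step 1: conj(z) = -26 + 28i
Step 2: z * conj(z) = (-26)^2 + (-28)^2
Step 3: = 676 + 784 = 1460

1460


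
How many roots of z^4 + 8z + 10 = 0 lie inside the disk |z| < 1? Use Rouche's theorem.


Step 1: On |z| = 1 the three terms have sizes |z^4| = 1^4 = 1, |8z| = 8*1 = 8, |10| = 10
Step 2: The dominant term is g(z) = 10; let h(z) = z^4 + 8z so f = g + h
Step 3: On |z| = 1: |g| = 10 and |h| <= 1 + 8 = 9
Step 4: Since 10 > 9, |h| < |g| on |z| = 1, so by Rouche f has the same number of zeros as g inside |z| < 1
Step 5: g(z) = 10 is a nonzero constant with no zeros inside |z| < 1. Answer = 0

0


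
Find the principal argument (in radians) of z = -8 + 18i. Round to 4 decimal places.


Step 1: z = -8 + 18i
Step 2: arg(z) = atan2(18, -8)
Step 3: arg(z) = 1.989

1.989


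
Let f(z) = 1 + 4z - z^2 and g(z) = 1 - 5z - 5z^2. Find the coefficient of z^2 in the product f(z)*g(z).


Step 1: z^2 term in f*g comes from: (1)*(-5z^2) + (4z)*(-5z) + (-z^2)*(1)
Step 2: = -5 - 20 - 1
Step 3: = -26

-26


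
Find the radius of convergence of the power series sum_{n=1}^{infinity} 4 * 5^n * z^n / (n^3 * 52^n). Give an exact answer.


Step 1: General term a_n = 4 * 5^n / (n^3 * 52^n)
Step 2: By the root test, |a_n|^(1/n) = 4^(1/n) * 5 / (n^(3/n) * 52) -> 5/52 as n -> infinity (since 4^(1/n) -> 1 and n^(3/n) -> 1)
Step 3: R = 1/lim|a_n|^(1/n) = 52/5

52/5


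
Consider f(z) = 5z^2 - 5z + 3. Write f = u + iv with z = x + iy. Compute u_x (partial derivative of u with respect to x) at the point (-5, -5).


Step 1: f(z) = 5(x+iy)^2 - 5(x+iy) + 3
Step 2: u = 5(x^2 - y^2) - 5x + 3
Step 3: u_x = 10x - 5
Step 4: At (-5, -5): u_x = -50 - 5 = -55

-55


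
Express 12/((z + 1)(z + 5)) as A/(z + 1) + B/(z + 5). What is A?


Step 1: Multiply both sides by (z + 1) and set z = -1
Step 2: A = 12 / (-1 + 5)
Step 3: A = 12 / 4
Step 4: A = 3

3


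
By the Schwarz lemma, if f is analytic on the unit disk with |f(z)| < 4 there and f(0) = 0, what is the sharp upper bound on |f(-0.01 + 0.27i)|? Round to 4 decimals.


Step 1: g = f/4 maps D -> D with g(0) = 0, so by the Schwarz lemma |g(z)| <= |z|, i.e. |f(z)| <= 4|z|; this is sharp (f(z) = 4z).
Step 2: |z0|^2 = (-0.01)^2 + 0.27^2 = 0.073
Step 3: |z0| = sqrt(0.073) = 0.270185
Step 4: Best bound = 4 * |z0| = 4 * 0.270185 = 1.0807

1.0807


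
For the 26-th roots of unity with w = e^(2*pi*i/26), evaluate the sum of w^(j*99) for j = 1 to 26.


Step 1: The sum sum_{j=1}^{n} w^(k*j) equals n if n | k, else 0.
Step 2: Here n = 26, k = 99
Step 3: Does n divide k? 26 | 99 -> False
Step 4: Sum = 0

0


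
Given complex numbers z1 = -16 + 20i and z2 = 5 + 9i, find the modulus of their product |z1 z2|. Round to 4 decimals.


Step 1: |z1| = sqrt((-16)^2 + 20^2) = sqrt(656)
Step 2: |z2| = sqrt(5^2 + 9^2) = sqrt(106)
Step 3: |z1*z2| = |z1|*|z2| = sqrt(656) * sqrt(106) = sqrt(656 * 106) = sqrt(69536)
Step 4: = 263.6968

263.6968


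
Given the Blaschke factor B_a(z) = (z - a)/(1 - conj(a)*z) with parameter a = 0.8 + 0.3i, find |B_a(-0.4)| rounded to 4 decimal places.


Step 1: Numerator z0 - a = -0.4 - (0.8 + 0.3i) = -1.2 - 0.3i
Step 2: Denominator 1 - conj(a)*z0 = 1 - (0.8 - 0.3i)*(-0.4) = 1.32 - 0.12i
Step 3: |z0 - a|^2 = (-1.2)^2 + (-0.3)^2 = 1.53; |1 - conj(a)*z0|^2 = 1.32^2 + (-0.12)^2 = 1.7568
Step 4: |B_a(-0.4)| = sqrt(1.53 / 1.7568) = sqrt(0.870902)
Step 5: = 0.9332

0.9332


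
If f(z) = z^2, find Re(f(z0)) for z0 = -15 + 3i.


Step 1: z0 = -15 + 3i
Step 2: z0^2 = (-15)^2 - 3^2 - 90i
Step 3: real part = 225 - 9 = 216

216


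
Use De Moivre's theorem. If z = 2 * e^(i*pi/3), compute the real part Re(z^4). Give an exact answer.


Step 1: By De Moivre's theorem, z^4 = 2^4 * e^(i*4*pi/3) = 16 * (cos(4*pi/3) + i*sin(4*pi/3))
Step 2: |z|^4 = 2^4 = 16
Step 3: The angle 4*pi/3 already lies in [0, 2*pi)
Step 4: cos(4*pi/3) = -1/2
Step 5: Re(z^4) = 16 * (-1/2) = -8

-8


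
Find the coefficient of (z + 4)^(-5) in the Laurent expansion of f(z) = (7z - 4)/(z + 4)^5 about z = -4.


Step 1: Write the numerator in powers of (z + 4): 7z - 4 = 7(z + 4) + (7*(-4) - 4) = 7(z + 4) - 32
Step 2: Divide by (z + 4)^5: f(z) = -32(z + 4)^(-5) + 7(z + 4)^(-4)
Step 3: This finite sum is the Laurent series of f about z = -4.
Step 4: Coefficient of (z + 4)^(-5) = 7*(-4) - 4 = -32

-32


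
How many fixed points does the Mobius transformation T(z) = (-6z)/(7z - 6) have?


Step 1: Fixed points satisfy T(z) = z
Step 2: 7z^2 = 0
Step 3: Discriminant = 0^2 - 4*7*0 = 0
Step 4: Number of fixed points = 1

1


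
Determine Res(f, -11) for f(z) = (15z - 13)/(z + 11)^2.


Step 1: Pole of order 2 at z = -11
Step 2: Res = lim d/dz [(z + 11)^2 * f(z)] as z -> -11
Step 3: (z + 11)^2 * f(z) = 15z - 13
Step 4: d/dz[15z - 13] = 15

15


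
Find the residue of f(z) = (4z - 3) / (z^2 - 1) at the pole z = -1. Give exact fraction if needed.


Step 1: Q(z) = z^2 - 1 = (z + 1)(z - 1)
Step 2: Q'(z) = 2z
Step 3: Q'(-1) = -2, P(-1) = -7
Step 4: Res = P(-1)/Q'(-1) = -7/(-2) = 7/2

7/2


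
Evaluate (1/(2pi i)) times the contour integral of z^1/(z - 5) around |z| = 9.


Step 1: f(z) = z^1, a = 5 is inside |z| = 9
Step 2: By Cauchy integral formula: (1/(2pi*i)) * integral = f(a)
Step 3: f(5) = 5^1 = 5

5


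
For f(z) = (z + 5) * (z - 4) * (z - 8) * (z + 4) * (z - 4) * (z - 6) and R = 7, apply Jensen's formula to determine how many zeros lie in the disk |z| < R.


Jensen's formula: (1/2pi)*integral log|f(Re^it)|dt = log|f(0)| + sum_{|a_k|<R} log(R/|a_k|)
Step 1: f(0) = 5 * (-4) * (-8) * 4 * (-4) * (-6) = 15360
Step 2: log|f(0)| = log|-5| + log|4| + log|8| + log|-4| + log|4| + log|6| = 9.6395
Step 3: Zeros inside |z| < 7: -5, 4, -4, 4, 6
Step 4: Jensen sum = log(7/5) + log(7/4) + log(7/4) + log(7/4) + log(7/6) = 2.1695
Step 5: n(R) = number of terms in the Jensen sum = count of zeros inside |z| < 7 = 5

5


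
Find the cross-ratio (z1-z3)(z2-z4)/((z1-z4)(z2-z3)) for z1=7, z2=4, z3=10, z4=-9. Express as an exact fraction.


Step 1: (z1-z3)(z2-z4) = (-3) * 13 = -39
Step 2: (z1-z4)(z2-z3) = 16 * (-6) = -96
Step 3: Cross-ratio = 39/96 = 13/32

13/32


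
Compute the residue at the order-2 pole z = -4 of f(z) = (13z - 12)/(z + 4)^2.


Step 1: Pole of order 2 at z = -4
Step 2: Res = lim d/dz [(z + 4)^2 * f(z)] as z -> -4
Step 3: (z + 4)^2 * f(z) = 13z - 12
Step 4: d/dz[13z - 12] = 13

13


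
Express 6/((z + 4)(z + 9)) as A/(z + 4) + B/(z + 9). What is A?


Step 1: Multiply both sides by (z + 4) and set z = -4
Step 2: A = 6 / (-4 + 9)
Step 3: A = 6 / 5
Step 4: A = 6/5

6/5


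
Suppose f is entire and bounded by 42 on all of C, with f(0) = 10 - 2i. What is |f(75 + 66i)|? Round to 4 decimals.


Step 1: By Liouville's theorem, a bounded entire function is constant.
Step 2: f(z) = f(0) = 10 - 2i for all z.
Step 3: |f(w)| = |10 - 2i| = sqrt(100 + 4)
Step 4: = 10.198

10.198


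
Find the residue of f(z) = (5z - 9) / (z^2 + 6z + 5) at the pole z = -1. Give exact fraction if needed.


Step 1: Q(z) = z^2 + 6z + 5 = (z + 1)(z + 5)
Step 2: Q'(z) = 2z + 6
Step 3: Q'(-1) = 4, P(-1) = -14
Step 4: Res = P(-1)/Q'(-1) = -14/4 = -7/2

-7/2


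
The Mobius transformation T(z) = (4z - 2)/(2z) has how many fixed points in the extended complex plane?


Step 1: Fixed points satisfy T(z) = z
Step 2: 2z^2 - 4z + 2 = 0
Step 3: Discriminant = (-4)^2 - 4*2*2 = 0
Step 4: Number of fixed points = 1

1


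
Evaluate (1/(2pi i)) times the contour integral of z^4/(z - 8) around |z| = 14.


Step 1: f(z) = z^4, a = 8 is inside |z| = 14
Step 2: By Cauchy integral formula: (1/(2pi*i)) * integral = f(a)
Step 3: f(8) = 8^4 = 4096

4096


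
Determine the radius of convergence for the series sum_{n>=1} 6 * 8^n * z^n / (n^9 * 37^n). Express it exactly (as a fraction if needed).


Step 1: General term a_n = 6 * 8^n / (n^9 * 37^n)
Step 2: By the root test, |a_n|^(1/n) = 6^(1/n) * 8 / (n^(9/n) * 37) -> 8/37 as n -> infinity (since 6^(1/n) -> 1 and n^(9/n) -> 1)
Step 3: R = 1/lim|a_n|^(1/n) = 37/8

37/8


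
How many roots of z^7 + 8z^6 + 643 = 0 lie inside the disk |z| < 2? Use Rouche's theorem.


Step 1: On |z| = 2 the three terms have sizes |z^7| = 2^7 = 128, |8z^6| = 8*2^6 = 512, |643| = 643
Step 2: The dominant term is g(z) = 643; let h(z) = z^7 + 8z^6 so f = g + h
Step 3: On |z| = 2: |g| = 643 and |h| <= 128 + 512 = 640
Step 4: Since 643 > 640, |h| < |g| on |z| = 2, so by Rouche f has the same number of zeros as g inside |z| < 2
Step 5: g(z) = 643 is a nonzero constant with no zeros inside |z| < 2. Answer = 0

0


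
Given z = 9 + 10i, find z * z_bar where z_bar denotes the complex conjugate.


Step 1: conj(z) = 9 - 10i
Step 2: z * conj(z) = 9^2 + 10^2
Step 3: = 81 + 100 = 181

181


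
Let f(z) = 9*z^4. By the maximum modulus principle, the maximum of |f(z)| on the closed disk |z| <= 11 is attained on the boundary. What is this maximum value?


Step 1: On |z| = 11, |f(z)| = 9 * |z|^4 = 9 * 11^4
Step 2: By maximum modulus principle, maximum is on boundary.
Step 3: Maximum = 9 * 14641 = 131769

131769


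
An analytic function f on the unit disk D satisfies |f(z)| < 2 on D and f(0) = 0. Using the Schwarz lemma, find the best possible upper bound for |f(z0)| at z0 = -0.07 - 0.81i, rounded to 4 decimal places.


Step 1: g = f/2 maps D -> D with g(0) = 0, so by the Schwarz lemma |g(z)| <= |z|, i.e. |f(z)| <= 2|z|; this is sharp (f(z) = 2z).
Step 2: |z0|^2 = (-0.07)^2 + (-0.81)^2 = 0.661
Step 3: |z0| = sqrt(0.661) = 0.813019
Step 4: Best bound = 2 * |z0| = 2 * 0.813019 = 1.626

1.626
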